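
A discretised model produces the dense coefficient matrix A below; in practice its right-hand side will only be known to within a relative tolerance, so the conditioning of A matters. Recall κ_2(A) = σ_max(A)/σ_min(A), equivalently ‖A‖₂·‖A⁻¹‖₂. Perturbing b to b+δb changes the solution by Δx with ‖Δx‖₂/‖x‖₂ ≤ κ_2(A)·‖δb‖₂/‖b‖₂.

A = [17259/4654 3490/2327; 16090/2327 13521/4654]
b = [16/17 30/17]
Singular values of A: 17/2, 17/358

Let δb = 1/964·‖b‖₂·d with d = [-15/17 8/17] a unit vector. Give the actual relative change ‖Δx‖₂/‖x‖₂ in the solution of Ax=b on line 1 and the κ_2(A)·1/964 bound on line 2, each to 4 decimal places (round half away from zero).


from the listed singular values, σ₁ = 17/2, σ_n = 17/358
condition number: (17/2) ÷ (17/358) = 179.0000
bound on ‖Δx‖/‖x‖: κ·ε = 179.0000·1/964 = 0.1857
solve Ax = b  →  x = [0.2172 0.0905]
‖b‖₂ = 2.0000 and ‖x‖₂ = 0.2353
with δb = [-0.0018 0.0010], A·Δx = δb → ‖Δx‖ = 0.0437
realised ‖Δx‖/‖x‖ = 0.1857
tightness: 0.1857 against a bound of 0.1857; the bound is attained (ratio 1)

0.1857
0.1857


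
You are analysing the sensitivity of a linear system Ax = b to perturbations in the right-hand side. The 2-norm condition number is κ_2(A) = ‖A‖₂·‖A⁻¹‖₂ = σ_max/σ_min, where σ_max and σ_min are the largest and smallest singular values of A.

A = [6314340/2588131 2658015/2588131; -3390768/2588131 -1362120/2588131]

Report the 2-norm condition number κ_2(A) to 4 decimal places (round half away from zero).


AᵀA = [13672663632/1782917773 5696631180/1782917773; 5696631180/1782917773 2374345125/1782917773]; tr = 1234385289/137147521, det = 518400/137147521
eigenvalues of AᵀA: λ = (tr ± √(tr²−4·det))/2 = 9, 57600/137147521
κ = σ_max/σ_min = 3/(240/11711) = 146.3875

146.3875


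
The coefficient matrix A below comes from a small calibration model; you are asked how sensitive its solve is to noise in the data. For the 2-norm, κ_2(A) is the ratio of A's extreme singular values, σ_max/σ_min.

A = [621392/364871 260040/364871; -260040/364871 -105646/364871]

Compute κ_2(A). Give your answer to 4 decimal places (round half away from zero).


AᵀA = [2684904256/787756489 1118692080/787756489; 1118692080/787756489 466164964/787756489]; tr = 18645380/4661281, det = 1024/4661281
solving λ² − 18645380/4661281·λ + 1024/4661281 = 0 gives λ = 4, 256/4661281
so κ_2 = √(4 / (256/4661281)) = 269.8750

269.8750


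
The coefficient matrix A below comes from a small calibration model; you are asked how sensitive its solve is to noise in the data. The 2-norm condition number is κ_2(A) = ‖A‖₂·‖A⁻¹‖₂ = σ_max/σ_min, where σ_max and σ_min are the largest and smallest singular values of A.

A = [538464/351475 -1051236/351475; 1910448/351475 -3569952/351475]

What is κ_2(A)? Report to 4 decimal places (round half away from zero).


AᵀA = [6303608064/197655481 -11818016640/197655481; -11818016640/197655481 22159447056/197655481]; tr = 98488080/683929, det = 331776/683929
solving λ² − 98488080/683929·λ + 331776/683929 = 0 gives λ = 144, 2304/683929
κ_2(A) = √(λ_max/λ_min) = √(144 / (2304/683929)) = 206.7500

206.7500


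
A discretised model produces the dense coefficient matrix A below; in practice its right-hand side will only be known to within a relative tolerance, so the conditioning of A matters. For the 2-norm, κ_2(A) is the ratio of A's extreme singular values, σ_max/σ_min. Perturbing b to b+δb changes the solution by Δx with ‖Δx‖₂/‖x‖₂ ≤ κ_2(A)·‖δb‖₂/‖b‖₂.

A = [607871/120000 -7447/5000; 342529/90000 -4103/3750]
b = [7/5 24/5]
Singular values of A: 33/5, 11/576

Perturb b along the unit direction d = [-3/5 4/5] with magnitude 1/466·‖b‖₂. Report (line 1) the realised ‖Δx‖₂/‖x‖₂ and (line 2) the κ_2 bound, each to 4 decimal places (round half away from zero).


σ_max = 33/5, σ_min = 11/576
κ = σ_max/σ_min = (33/5)/(11/576) = 345.6000
perturbation bound = 345.6000·1/466 = 0.7416
solve Ax = b  →  x = [44.5673 150.6376]
‖b‖₂ = 5.0000 and ‖x‖₂ = 157.0921
Δx = A⁻¹·δb where δb = 1/466·5.0000·d; ‖Δx‖ = 0.5618
relative error = 0.0036
tightness: 0.0036 against a bound of 0.7416 (unrounded ratio ≈ 0.0048)

0.0036
0.7416


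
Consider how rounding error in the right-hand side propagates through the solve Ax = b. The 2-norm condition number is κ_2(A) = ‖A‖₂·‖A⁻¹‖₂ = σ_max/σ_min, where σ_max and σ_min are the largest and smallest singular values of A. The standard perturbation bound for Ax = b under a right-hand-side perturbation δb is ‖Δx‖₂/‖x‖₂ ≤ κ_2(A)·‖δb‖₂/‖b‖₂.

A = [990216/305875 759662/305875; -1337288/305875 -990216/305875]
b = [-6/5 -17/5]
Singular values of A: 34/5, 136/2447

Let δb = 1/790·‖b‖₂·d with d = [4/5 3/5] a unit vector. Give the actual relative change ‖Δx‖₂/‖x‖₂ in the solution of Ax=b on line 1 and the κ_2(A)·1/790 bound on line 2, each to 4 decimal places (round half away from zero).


0.0015
0.1549

largest singular value 34/5, smallest 136/2447
condition number: (34/5) ÷ (136/2447) = 122.3500
worst-case relative error ≤ 122.3500 × 1/790 = 0.1549
solve Ax = b  →  x = [32.6221 -43.0059]
‖b‖ = 3.6056, ‖x‖ = 53.9787
Δx = A⁻¹·δb where δb = 1/790·3.6056·d; ‖Δx‖ = 0.0821
realised ‖Δx‖/‖x‖ = 0.0015
tightness: 0.0015 against a bound of 0.1549 (unrounded ratio ≈ 0.0098)


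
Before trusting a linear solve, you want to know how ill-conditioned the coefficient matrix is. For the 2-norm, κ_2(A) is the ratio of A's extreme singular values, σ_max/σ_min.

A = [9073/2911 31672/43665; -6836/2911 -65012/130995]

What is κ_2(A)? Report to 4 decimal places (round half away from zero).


102.2400

M = AᵀA = [129050225/8473921 261300440/76265289; 261300440/76265289 530184016/686387601]. tr(M)=6533761/408321, det(M)=10000/408321
λ_max, λ_min = (6533761/408321 ± √42673699965121/166726039041)/2 = 16, 625/408321
κ_2(A) = √(λ_max/λ_min) = √(16 / (625/408321)) = 102.2400


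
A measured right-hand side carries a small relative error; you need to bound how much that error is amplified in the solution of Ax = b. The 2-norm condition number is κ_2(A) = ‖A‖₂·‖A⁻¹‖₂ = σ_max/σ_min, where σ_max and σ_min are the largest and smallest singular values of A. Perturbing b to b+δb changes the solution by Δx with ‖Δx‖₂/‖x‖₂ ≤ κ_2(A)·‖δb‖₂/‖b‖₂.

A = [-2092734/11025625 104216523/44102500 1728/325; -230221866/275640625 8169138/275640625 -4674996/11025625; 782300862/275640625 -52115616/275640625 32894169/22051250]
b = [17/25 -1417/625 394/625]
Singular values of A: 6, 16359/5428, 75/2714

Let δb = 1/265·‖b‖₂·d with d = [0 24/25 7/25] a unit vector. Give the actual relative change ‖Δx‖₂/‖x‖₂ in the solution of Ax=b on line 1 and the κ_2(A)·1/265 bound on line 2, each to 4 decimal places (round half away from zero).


largest singular value 6, smallest 75/2714
condition number: 6 ÷ (75/2714) = 217.1200
perturbation bound = 217.1200·1/265 = 0.8193
solve Ax = b  →  x = [19.0422 64.1025 -27.6821]
‖b‖₂ = 2.4495 and ‖x‖₂ = 72.3743
Δx = A⁻¹·δb where δb = 1/265·2.4495·d; ‖Δx‖ = 0.3345
realised ‖Δx‖/‖x‖ = 0.0046
realised/bound (from unrounded values) ≈ 0.0056

0.0046
0.8193


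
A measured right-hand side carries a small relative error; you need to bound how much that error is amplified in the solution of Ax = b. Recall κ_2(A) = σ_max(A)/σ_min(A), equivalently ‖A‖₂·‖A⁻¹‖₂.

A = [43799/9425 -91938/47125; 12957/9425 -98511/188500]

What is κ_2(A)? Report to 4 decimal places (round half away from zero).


108.7500

M = AᵀA = [3337978/142129 -27813723/2842580; -27813723/2842580 231913521/56851600]. tr(M)=9272809/336400, det(M)=21609/336400
solving λ² − 9272809/336400·λ + 21609/336400 = 0 gives λ = 441/16, 49/21025
so κ_2 = √((441/16) / (49/21025)) = 108.7500


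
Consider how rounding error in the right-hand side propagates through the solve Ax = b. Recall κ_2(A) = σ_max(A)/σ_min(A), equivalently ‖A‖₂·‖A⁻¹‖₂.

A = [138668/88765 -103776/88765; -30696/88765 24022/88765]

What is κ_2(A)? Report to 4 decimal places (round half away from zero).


216.5000

M = AᵀA = [2399888/937445 -1799856/937445; -1799856/937445 1349972/937445]. tr(M)=749972/187489, det(M)=64/187489
char-poly roots: 4 and 16/187489
so κ_2 = √(4 / (16/187489)) = 216.5000


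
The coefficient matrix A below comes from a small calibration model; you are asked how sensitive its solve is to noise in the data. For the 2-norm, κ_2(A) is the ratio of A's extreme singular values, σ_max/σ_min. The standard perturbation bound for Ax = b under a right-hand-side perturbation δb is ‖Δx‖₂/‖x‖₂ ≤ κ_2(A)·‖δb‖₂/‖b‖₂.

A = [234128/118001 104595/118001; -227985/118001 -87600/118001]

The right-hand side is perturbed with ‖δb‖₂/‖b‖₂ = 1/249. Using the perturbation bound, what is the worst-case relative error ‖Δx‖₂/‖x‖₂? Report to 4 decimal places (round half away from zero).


M = AᵀA = [126983449/16556761 52865760/16556761; 52865760/16556761 22133025/16556761]. tr(M)=882346/97969, det(M)=5625/97969
solving λ² − 882346/97969·λ + 5625/97969 = 0 gives λ = 9, 625/97969
κ = σ_max/σ_min = 3/(25/313) = 37.5600
κ_2(A)·‖δb‖/‖b‖ = 0.1508

0.1508


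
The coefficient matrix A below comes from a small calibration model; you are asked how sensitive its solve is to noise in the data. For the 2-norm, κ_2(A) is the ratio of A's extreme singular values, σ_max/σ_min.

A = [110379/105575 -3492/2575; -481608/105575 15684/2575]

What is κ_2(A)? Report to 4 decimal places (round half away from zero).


334.7500

AᵀA = [29045781/1326125 -38726748/1326125; -38726748/1326125 51636384/1326125]; tr = 16136433/265225, det = 219024/6630625
char-poly roots: 1521/25 and 144/265225
κ = σ_max/σ_min = (39/5)/(12/515) = 334.7500


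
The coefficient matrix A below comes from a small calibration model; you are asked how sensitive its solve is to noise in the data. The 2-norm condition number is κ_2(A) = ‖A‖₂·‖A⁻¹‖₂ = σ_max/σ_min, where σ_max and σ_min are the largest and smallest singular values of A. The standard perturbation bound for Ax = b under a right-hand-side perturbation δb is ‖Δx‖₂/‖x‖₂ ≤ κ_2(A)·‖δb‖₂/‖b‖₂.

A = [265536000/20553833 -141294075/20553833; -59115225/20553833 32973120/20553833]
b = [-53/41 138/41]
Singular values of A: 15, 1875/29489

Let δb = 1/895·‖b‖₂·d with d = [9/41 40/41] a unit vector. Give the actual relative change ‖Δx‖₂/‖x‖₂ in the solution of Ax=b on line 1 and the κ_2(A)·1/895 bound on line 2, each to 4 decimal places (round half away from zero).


largest singular value 15, smallest 1875/29489
κ_2(A) = 15 / (1875/29489) = 235.9120
κ_2(A)·‖δb‖/‖b‖ = 0.2636
solve Ax = b  →  x = [22.0858 41.6943]
‖b‖₂ = 3.6056 and ‖x‖₂ = 47.1826
with δb = [0.0009 0.0039], A·Δx = δb → ‖Δx‖ = 0.0634
relative error = 0.0013
realised/bound (from unrounded values) ≈ 0.0051

0.0013
0.2636


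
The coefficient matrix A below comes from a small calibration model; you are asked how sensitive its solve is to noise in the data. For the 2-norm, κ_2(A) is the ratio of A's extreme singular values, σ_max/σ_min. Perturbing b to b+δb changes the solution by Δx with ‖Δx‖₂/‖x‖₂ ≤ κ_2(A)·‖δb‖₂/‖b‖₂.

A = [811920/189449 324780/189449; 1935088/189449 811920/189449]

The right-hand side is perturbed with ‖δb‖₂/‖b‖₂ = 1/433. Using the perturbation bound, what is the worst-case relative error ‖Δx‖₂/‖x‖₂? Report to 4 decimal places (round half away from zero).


form AᵀA = [26057867776/212372329 10856994240/212372329; 10856994240/212372329 4524829200/212372329] with trace 180962704/1256641 and determinant 921600/1256641
solving λ² − 180962704/1256641·λ + 921600/1256641 = 0 gives λ = 144, 6400/1256641
κ = σ_max/σ_min = 12/(80/1121) = 168.1500
bound on ‖Δx‖/‖x‖: κ·ε = 168.1500·1/433 = 0.3883

0.3883


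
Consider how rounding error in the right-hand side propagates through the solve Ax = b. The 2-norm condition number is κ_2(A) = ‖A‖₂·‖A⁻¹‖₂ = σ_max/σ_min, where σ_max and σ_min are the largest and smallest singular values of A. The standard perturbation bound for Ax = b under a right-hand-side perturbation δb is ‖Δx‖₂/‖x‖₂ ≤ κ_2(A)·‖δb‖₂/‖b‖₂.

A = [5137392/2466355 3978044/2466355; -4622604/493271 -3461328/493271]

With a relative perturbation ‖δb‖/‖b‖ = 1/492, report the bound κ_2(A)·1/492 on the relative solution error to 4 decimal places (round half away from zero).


0.5869

M = AᵀA = [333494640144/3618624025 250116292608/3618624025; 250116292608/3618624025 187593469456/3618624025]. tr(M)=20843524384/144744961, det(M)=36000000/144744961
eigenvalues of AᵀA: λ = (tr ± √(tr²−4·det))/2 = 144, 250000/144744961
σ_max=√144=12, σ_min=√(250000/144744961)=(500/12031) → κ = 288.7440
bound on ‖Δx‖/‖x‖: κ·ε = 288.7440·1/492 = 0.5869


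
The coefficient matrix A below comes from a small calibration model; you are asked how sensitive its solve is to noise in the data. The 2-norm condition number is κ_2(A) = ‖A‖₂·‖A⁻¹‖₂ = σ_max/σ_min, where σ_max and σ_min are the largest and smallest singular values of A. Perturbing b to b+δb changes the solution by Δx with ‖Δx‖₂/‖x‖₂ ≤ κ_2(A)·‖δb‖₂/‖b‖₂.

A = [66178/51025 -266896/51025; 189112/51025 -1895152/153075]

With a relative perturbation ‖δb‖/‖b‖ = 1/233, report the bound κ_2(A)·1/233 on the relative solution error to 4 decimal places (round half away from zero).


0.2527

AᵀA = [237531812/15405625 -2434224352/46216875; -2434224352/46216875 25045576192/138650625]; tr = 43493380/221841, det = 2458624/221841
λ_max, λ_min = (43493380/221841 ± √1889492409397264/49213429281)/2 = 196, 12544/221841
κ = σ_max/σ_min = 14/(112/471) = 58.8750
worst-case relative error ≤ 58.8750 × 1/233 = 0.2527


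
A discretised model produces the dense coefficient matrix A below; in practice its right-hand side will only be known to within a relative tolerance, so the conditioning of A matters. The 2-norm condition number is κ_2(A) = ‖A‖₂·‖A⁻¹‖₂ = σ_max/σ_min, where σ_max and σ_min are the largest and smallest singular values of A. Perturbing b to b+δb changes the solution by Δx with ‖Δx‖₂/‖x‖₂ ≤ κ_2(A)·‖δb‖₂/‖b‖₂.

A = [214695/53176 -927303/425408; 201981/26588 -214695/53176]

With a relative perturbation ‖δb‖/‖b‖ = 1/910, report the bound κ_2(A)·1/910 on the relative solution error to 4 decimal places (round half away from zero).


form AᵀA = [724149621/9784384 -3089675745/78275072; -3089675745/78275072 13183056081/626200576] with trace 205981425/2166784 and determinant 2313441/34668544
eigenvalues of AᵀA: λ = (tr ± √(tr²−4·det))/2 = 1521/16, 1521/2166784
so κ_2 = √((1521/16) / (1521/2166784)) = 368.0000
worst-case relative error ≤ 368.0000 × 1/910 = 0.4044

0.4044


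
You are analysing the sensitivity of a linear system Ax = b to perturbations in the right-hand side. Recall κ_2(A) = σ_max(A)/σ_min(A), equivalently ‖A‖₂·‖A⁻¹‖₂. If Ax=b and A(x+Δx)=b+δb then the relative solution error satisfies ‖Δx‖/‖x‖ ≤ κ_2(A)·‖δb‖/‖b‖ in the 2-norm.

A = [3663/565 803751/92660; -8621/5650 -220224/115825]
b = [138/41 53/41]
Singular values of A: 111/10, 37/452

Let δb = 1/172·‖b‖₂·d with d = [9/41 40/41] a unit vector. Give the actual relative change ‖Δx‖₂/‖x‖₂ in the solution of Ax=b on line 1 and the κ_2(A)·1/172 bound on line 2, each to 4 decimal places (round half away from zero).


0.0105
0.7884

σ_max = 111/10, σ_min = 37/452
κ_2(A) = (111/10) / (37/452) = 135.6000
κ_2(A)·‖δb‖/‖b‖ = 0.7884
solve Ax = b  →  x = [-19.3838 14.8757]
‖b‖ = 3.6056, ‖x‖ = 24.4339
re-solving with b+δb shifts x by Δx of norm 0.2561
relative error = 0.0105
realised/bound (from unrounded values) ≈ 0.0133


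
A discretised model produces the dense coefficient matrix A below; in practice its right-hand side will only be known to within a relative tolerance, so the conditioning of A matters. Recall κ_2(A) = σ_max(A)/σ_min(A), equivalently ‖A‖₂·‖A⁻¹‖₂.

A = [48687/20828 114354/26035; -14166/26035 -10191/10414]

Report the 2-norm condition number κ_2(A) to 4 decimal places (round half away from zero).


form AᵀA = [37163241/6451600 348381/32258; 348381/32258 32661369/1612900] with trace 167808717/6451600 and determinant 6765201/645160000
λ_max, λ_min = (167808717/6451600 ± √1126320785854209/1664925702400)/2 = 2601/100, 2601/6451600
κ = σ_max/σ_min = (51/10)/(51/2540) = 254.0000

254.0000


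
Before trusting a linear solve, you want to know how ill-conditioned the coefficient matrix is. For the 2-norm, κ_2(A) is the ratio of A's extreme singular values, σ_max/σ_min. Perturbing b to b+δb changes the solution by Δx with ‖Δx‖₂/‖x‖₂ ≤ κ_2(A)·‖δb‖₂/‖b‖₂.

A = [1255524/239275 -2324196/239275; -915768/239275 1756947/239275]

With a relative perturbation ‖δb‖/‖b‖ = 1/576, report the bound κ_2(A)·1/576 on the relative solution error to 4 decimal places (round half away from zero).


form AᵀA = [96598861776/2290101025 -36216317592/458020205; -36216317592/458020205 339549992289/2290101025] with trace 301833117/1584845 and determinant 362673936/198105625
solving λ² − 301833117/1584845·λ + 362673936/198105625 = 0 gives λ = 4761/25, 76176/7924225
κ_2(A) = √(λ_max/λ_min) = √((4761/25) / (76176/7924225)) = 140.7500
worst-case relative error ≤ 140.7500 × 1/576 = 0.2444

0.2444


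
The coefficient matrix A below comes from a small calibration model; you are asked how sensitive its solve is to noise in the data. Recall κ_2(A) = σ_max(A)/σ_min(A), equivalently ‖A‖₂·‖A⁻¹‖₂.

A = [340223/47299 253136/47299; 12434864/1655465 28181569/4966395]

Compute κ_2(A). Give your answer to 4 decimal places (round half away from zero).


AᵀA = [352463332481/3258697225 793025994176/9776091675; 793025994176/9776091675 1784374502521/29328275025]; tr = 198261779794/1173131001, det = 446265625/1173131001
char-poly roots: 169 and 2640625/1173131001
κ_2(A) = √(λ_max/λ_min) = √(169 / (2640625/1173131001)) = 274.0080

274.0080


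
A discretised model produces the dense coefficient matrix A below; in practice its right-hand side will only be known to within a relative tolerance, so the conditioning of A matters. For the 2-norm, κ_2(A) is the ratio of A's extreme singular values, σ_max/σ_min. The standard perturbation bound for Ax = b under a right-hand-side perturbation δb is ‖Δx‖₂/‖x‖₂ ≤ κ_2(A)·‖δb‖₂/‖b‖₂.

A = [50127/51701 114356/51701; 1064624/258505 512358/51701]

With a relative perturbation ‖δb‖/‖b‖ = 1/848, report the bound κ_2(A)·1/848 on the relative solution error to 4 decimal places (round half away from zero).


form AᵀA = [711625321/39753025 341540892/7950605; 341540892/7950605 163942900/1590121] with trace 28462709/235225 and determinant 58564/235225
eigenvalues of AᵀA: λ = (tr ± √(tr²−4·det))/2 = 121, 484/235225
κ = σ_max/σ_min = 11/(22/485) = 242.5000
perturbation bound = 242.5000·1/848 = 0.2860

0.2860


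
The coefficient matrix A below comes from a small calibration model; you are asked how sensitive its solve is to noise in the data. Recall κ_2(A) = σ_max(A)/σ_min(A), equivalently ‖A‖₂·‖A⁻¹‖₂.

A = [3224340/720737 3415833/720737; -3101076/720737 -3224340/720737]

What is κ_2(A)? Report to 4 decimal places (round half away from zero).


form AᵀA = [23796719136/617671609 24985410660/617671609; 24985410660/617671609 26235771129/617671609] with trace 59491665/734449 and determinant 104976/734449
solving λ² − 59491665/734449·λ + 104976/734449 = 0 gives λ = 81, 1296/734449
κ_2(A) = √(λ_max/λ_min) = √(81 / (1296/734449)) = 214.2500

214.2500


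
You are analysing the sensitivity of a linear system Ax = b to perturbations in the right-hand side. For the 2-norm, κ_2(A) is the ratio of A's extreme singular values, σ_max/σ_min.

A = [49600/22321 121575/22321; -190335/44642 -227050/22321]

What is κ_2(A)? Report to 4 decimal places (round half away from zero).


M = AᵀA = [943225/40804 565875/10201; 565875/10201 1358125/10201]. tr(M)=6375725/40804, det(M)=15625/40804
eigenvalues of AᵀA: λ = (tr ± √(tr²−4·det))/2 = 625/4, 25/10201
κ = σ_max/σ_min = (25/2)/(5/101) = 252.5000

252.5000


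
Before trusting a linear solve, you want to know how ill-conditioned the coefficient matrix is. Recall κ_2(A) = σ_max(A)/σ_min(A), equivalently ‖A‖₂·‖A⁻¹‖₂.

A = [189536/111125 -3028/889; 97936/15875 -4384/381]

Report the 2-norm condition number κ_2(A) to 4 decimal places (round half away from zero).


133.3500

M = AᵀA = [809448704/19758025 -910398592/11854815; -910398592/11854815 1024272400/7112889]. tr(M)=32891848336/177822225, det(M)=342102016/177822225
λ_max, λ_min = (32891848336/177822225 ± √1081630353591777546496/31620743703950625)/2 = 4624/25, 73984/7112889
so κ_2 = √((4624/25) / (73984/7112889)) = 133.3500


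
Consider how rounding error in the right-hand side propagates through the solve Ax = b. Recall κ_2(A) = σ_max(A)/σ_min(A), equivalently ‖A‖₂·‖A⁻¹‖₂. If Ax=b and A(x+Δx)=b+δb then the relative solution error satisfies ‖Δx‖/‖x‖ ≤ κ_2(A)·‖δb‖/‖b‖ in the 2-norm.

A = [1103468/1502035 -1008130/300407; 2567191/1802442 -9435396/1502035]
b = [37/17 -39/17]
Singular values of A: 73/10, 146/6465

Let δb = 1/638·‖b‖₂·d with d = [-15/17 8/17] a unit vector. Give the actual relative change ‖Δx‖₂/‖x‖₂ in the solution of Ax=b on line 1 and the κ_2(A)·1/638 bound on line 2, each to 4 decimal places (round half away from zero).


0.0017
0.5067

σ_max = 73/10, σ_min = 146/6465
condition number: (73/10) ÷ (146/6465) = 323.2500
bound on ‖Δx‖/‖x‖: κ·ε = 323.2500·1/638 = 0.5067
solve Ax = b  →  x = [-129.6325 -29.0269]
2-norm of b is 3.1623; of x, 132.8425
δb = ε·‖b‖·d = [-0.0044 0.0023]; solving A·Δx = δb gives ‖Δx‖ = 0.2195
realised ‖Δx‖/‖x‖ = 0.0017
realised/bound (from unrounded values) ≈ 0.0033


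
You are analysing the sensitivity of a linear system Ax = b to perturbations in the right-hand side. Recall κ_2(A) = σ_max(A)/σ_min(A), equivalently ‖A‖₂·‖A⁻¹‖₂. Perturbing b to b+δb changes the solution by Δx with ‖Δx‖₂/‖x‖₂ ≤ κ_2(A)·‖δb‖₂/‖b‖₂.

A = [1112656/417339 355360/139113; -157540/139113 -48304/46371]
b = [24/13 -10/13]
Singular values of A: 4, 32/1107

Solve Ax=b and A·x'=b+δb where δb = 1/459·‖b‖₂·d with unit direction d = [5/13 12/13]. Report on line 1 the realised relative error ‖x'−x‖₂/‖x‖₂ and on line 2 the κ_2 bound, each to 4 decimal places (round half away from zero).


0.3015
0.3015

σ_max = 4, σ_min = 32/1107
condition number: 4 ÷ (32/1107) = 138.3750
perturbation bound = 138.3750·1/459 = 0.3015
solve Ax = b  →  x = [0.3621 0.3448]
‖b‖ = 2.0000, ‖x‖ = 0.5000
δb = ε·‖b‖·d = [0.0017 0.0040]; solving A·Δx = δb gives ‖Δx‖ = 0.1507
relative error = 0.3015
tightness: 0.3015 against a bound of 0.3015; the bound is attained (ratio 1)


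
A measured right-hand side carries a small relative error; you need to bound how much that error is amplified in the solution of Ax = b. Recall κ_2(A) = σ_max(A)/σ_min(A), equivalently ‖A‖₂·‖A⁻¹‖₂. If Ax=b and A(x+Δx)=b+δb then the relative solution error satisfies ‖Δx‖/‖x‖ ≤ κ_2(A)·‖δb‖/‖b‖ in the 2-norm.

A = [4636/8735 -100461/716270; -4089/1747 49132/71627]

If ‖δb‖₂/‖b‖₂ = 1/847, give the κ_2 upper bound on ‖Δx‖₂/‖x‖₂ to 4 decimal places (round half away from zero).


0.2063

form AᵀA = [439490521/76300225 -128180178/76300225; -128180178/76300225 149606041/305200900] with trace 76302725/12208036 and determinant 15625/12208036
λ_max, λ_min = (76302725/12208036 ± √5821342840175625/149036142977296)/2 = 25/4, 625/3052009
κ = σ_max/σ_min = (5/2)/(25/1747) = 174.7000
perturbation bound = 174.7000·1/847 = 0.2063


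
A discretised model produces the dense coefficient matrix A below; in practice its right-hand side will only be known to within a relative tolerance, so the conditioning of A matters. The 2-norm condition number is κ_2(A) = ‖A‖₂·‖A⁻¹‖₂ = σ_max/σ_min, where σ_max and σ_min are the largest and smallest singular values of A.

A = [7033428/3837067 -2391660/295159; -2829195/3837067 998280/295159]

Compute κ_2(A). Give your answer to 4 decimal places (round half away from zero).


form AᵀA = [340079608161/87118835281 -1511222861160/87118835281; -1511222861160/87118835281 6716600514000/87118835281] with trace 4197906081/51825601 and determinant 2624400/51825601
char-poly roots: 81 and 32400/51825601
σ_max=√81=9, σ_min=√(32400/51825601)=(180/7199) → κ = 359.9500

359.9500


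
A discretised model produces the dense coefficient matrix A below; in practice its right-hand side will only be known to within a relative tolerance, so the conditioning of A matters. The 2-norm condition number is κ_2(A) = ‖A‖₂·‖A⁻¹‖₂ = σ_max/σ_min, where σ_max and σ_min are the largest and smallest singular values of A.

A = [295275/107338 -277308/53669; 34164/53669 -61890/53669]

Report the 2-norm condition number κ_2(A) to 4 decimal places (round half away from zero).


308.0000

form AᵀA = [54643689/6853924 -25613010/1713481; -25613010/1713481 48025044/1713481] with trace 853785/23716 and determinant 81/5929
char-poly roots: 36 and 9/23716
κ_2(A) = √(λ_max/λ_min) = √(36 / (9/23716)) = 308.0000


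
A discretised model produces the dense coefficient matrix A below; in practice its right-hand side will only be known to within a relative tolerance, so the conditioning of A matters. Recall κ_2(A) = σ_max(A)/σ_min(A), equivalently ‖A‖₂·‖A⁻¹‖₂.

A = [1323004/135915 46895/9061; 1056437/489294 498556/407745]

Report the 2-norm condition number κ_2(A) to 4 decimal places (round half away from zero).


form AᵀA = [353962821889/3560508900 3146204986/59341815; 3146204986/59341815 2797036681/98903025] with trace 314640929/2464020 and determinant 163047361/308002500
solving λ² − 314640929/2464020·λ + 163047361/308002500 = 0 gives λ = 12769/100, 12769/3080025
σ_max=√(12769/100)=(113/10), σ_min=√(12769/3080025)=(113/1755) → κ = 175.5000

175.5000


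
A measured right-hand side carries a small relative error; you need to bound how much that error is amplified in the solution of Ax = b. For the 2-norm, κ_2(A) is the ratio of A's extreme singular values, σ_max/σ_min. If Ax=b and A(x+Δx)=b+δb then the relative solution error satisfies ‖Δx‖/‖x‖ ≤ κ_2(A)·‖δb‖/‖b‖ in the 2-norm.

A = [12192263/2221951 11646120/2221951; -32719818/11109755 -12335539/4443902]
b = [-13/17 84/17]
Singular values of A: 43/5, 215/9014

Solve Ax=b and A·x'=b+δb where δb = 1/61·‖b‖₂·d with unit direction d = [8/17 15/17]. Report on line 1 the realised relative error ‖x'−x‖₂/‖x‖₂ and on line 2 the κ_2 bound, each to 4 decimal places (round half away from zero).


from the listed singular values, σ₁ = 43/5, σ_n = 215/9014
κ = σ_max/σ_min = (43/5)/(215/9014) = 360.5600
bound on ‖Δx‖/‖x‖: κ·ε = 360.5600·1/61 = 5.9108
solve Ax = b  →  x = [-115.9094 121.1990]
‖b‖ = 5.0000, ‖x‖ = 167.7027
δb = ε·‖b‖·d = [0.0386 0.0723]; solving A·Δx = δb gives ‖Δx‖ = 3.4365
relative error = 0.0205
tightness: 0.0205 against a bound of 5.9108 (unrounded ratio ≈ 0.0035)

0.0205
5.9108


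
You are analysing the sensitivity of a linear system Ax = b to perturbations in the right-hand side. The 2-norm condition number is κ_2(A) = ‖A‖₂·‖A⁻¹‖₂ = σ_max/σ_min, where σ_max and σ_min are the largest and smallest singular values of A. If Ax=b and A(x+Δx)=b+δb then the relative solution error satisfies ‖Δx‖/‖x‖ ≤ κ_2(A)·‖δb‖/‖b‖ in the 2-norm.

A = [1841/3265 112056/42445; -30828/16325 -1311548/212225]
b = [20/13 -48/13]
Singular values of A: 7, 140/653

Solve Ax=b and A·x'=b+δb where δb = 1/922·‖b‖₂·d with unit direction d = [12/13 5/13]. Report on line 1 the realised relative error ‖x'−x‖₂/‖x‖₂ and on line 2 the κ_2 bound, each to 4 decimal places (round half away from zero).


largest singular value 7, smallest 140/653
condition number: 7 ÷ (140/653) = 32.6500
κ_2(A)·‖δb‖/‖b‖ = 0.0354
solve Ax = b  →  x = [0.1600 0.5486]
‖b‖₂ = 4.0000 and ‖x‖₂ = 0.5714
Δx = A⁻¹·δb where δb = 1/922·4.0000·d; ‖Δx‖ = 0.0202
realised ‖Δx‖/‖x‖ = 0.0354
so the bound is sharp here: realised error equals the bound

0.0354
0.0354


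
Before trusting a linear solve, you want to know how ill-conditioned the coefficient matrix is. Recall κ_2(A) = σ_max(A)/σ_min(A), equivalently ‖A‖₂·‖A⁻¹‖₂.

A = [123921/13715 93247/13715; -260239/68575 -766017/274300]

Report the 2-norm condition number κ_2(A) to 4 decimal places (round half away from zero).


M = AᵀA = [2672394634/27825625 8017003827/111302500; 8017003827/111302500 24051971881/445210000]. tr(M)=2672411441/17808400, det(M)=5764801/17808400
λ_max, λ_min = (2672411441/17808400 ± √7141372262459182881/317139110560000)/2 = 2401/16, 2401/1113025
κ_2(A) = √(λ_max/λ_min) = √((2401/16) / (2401/1113025)) = 263.7500

263.7500


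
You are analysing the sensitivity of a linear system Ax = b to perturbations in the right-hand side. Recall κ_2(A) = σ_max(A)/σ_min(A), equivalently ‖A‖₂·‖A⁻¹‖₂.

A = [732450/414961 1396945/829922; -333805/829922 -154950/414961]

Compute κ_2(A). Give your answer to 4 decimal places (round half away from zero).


349.0000

AᵀA = [46305725/14128916 11025000/3532229; 11025000/3532229 42000725/14128916]; tr = 1522525/243602, det = 625/1948816
char-poly roots: 25/4 and 25/487204
so κ_2 = √((25/4) / (25/487204)) = 349.0000


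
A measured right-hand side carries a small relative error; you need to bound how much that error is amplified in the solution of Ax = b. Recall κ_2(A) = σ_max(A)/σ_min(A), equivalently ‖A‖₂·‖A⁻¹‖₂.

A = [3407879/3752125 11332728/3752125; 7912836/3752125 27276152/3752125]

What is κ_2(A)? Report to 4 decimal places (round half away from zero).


M = AᵀA = [439210726873/83304390625 1505634812136/83304390625; 1505634812136/83304390625 5162243738752/83304390625]. tr(M)=1792465429/26657405, det(M)=180848704/3332175625
λ_max, λ_min = (1792465429/26657405 ± √80319451088286848529/17765431033350625)/2 = 1681/25, 107584/133287025
so κ_2 = √((1681/25) / (107584/133287025)) = 288.6250

288.6250


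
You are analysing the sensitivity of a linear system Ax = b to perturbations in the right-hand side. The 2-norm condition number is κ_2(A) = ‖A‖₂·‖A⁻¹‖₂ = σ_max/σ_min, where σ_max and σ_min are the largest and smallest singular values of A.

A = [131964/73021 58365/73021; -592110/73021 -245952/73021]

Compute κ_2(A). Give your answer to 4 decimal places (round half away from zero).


form AᵀA = [218922516/3171961 91215180/3171961; 91215180/3171961 38012409/3171961] with trace 1520325/18769 and determinant 2916/18769
λ_max, λ_min = (1520325/18769 ± √2311169184009/352275361)/2 = 81, 36/18769
so κ_2 = √(81 / (36/18769)) = 205.5000

205.5000


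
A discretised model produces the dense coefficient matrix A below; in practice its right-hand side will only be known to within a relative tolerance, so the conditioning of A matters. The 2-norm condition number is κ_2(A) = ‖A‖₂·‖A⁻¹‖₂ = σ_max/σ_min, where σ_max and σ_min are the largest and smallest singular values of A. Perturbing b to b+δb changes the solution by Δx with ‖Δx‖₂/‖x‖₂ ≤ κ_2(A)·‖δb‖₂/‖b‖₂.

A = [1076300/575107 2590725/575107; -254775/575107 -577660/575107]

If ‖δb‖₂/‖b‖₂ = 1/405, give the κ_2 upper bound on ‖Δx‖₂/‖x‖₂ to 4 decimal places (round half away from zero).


form AᵀA = [727740625/196756729 1746324000/196756729; 1746324000/196756729 4191283225/196756729] with trace 29106650/1164241 and determinant 15625/1164241
λ_max, λ_min = (29106650/1164241 ± √847124309160000/1355457106081)/2 = 25, 625/1164241
κ_2(A) = √(λ_max/λ_min) = √(25 / (625/1164241)) = 215.8000
perturbation bound = 215.8000·1/405 = 0.5328

0.5328


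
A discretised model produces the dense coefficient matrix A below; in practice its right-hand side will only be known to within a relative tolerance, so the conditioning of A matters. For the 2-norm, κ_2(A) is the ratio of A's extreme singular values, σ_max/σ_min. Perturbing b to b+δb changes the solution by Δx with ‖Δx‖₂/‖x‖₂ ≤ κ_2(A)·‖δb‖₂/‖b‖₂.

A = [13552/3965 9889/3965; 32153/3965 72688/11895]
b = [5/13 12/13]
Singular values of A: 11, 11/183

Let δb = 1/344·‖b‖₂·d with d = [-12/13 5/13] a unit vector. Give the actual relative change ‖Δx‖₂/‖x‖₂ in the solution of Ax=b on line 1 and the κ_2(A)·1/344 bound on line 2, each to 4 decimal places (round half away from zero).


0.5320
0.5320

σ_max = 11, σ_min = 11/183
condition number: 11 ÷ (11/183) = 183.0000
κ_2(A)·‖δb‖/‖b‖ = 0.5320
solve Ax = b  →  x = [0.0727 0.0545]
2-norm of b is 1.0000; of x, 0.0909
with δb = [-0.0027 0.0011], A·Δx = δb → ‖Δx‖ = 0.0484
realised ‖Δx‖/‖x‖ = 0.5320
realised/bound = 1 exactly: the bound is attained for this b and d


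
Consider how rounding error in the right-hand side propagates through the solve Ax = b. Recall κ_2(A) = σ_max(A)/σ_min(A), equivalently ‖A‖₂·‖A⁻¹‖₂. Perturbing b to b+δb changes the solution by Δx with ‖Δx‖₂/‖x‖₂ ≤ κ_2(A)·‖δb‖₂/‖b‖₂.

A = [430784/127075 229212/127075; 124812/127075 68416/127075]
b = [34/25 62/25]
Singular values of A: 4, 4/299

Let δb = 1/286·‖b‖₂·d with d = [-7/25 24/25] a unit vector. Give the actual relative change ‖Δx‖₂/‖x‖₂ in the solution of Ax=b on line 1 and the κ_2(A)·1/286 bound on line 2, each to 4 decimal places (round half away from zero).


0.0049
1.0455

largest singular value 4, smallest 4/299
condition number: 4 ÷ (4/299) = 299.0000
perturbation bound = 299.0000·1/286 = 1.0455
solve Ax = b  →  x = [-69.9118 132.1471]
2-norm of b is 2.8284; of x, 149.5008
with δb = [-0.0028 0.0095], A·Δx = δb → ‖Δx‖ = 0.7392
realised ‖Δx‖/‖x‖ = 0.0049
so the bound overstates the realised error by a factor of ≈ 211.4261 (computed from the unrounded values)


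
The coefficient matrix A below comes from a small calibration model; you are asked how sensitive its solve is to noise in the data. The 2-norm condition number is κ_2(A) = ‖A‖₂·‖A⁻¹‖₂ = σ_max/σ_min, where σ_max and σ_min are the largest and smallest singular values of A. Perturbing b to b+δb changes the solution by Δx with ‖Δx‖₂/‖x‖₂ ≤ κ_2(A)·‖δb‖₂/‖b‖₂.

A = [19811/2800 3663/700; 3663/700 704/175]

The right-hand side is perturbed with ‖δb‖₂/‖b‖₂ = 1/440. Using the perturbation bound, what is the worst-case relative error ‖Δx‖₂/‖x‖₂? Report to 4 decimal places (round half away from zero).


AᵀA = [24286273/313600 4553109/78400; 4553109/78400 853897/19600]; tr = 1517945/12544, det = 14641/12544
λ_max, λ_min = (1517945/12544 ± √2303422396209/157351936)/2 = 121, 121/12544
κ_2(A) = √(λ_max/λ_min) = √(121 / (121/12544)) = 112.0000
worst-case relative error ≤ 112.0000 × 1/440 = 0.2545

0.2545


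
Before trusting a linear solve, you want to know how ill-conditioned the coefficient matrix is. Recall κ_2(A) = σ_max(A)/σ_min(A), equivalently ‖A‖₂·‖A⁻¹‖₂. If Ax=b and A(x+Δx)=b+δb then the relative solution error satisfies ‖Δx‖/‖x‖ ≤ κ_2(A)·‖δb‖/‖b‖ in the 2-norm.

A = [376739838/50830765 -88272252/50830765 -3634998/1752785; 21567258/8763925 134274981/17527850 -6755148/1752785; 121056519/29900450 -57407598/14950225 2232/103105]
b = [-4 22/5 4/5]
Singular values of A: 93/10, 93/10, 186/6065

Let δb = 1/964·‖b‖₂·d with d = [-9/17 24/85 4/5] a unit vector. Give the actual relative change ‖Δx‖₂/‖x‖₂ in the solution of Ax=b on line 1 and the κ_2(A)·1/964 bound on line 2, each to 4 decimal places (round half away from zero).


0.0016
0.3146

σ_max = 93/10, σ_min = 186/6065
κ = σ_max/σ_min = (93/10)/(186/6065) = 303.2500
κ_2(A)·‖δb‖/‖b‖ = 0.3146
solve Ax = b  →  x = [42.1497 44.8808 114.9842]
‖b‖₂ = 6.0000 and ‖x‖₂ = 130.4310
re-solving with b+δb shifts x by Δx of norm 0.2030
dividing the unrounded norms, ‖Δx‖/‖x‖ = 0.0016
so the bound overstates the realised error by a factor of ≈ 202.1680 (computed from the unrounded values)


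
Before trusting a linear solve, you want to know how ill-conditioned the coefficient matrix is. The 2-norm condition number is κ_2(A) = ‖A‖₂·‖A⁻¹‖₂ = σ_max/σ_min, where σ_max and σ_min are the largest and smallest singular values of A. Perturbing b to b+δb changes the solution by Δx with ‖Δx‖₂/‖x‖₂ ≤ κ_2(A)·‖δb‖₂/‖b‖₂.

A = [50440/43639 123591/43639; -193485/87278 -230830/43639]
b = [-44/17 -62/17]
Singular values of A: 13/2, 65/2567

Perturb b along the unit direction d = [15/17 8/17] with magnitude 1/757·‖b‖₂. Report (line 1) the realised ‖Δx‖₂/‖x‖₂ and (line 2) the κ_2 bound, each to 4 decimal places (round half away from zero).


σ_max = 13/2, σ_min = 65/2567
κ_2(A) = (13/2) / (65/2567) = 256.7000
perturbation bound = 256.7000·1/757 = 0.3391
solve Ax = b  →  x = [145.9361 -60.4734]
‖b‖ = 4.4721, ‖x‖ = 157.9695
δb = ε·‖b‖·d = [0.0052 0.0028]; solving A·Δx = δb gives ‖Δx‖ = 0.2333
realised ‖Δx‖/‖x‖ = 0.0015
tightness: 0.0015 against a bound of 0.3391 (unrounded ratio ≈ 0.0044)

0.0015
0.3391


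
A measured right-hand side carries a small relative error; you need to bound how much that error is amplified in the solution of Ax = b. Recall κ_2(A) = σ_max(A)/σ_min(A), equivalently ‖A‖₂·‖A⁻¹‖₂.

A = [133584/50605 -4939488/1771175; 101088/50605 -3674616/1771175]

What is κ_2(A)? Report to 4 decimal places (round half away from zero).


244.3000

form AᵀA = [1122538752/102434641 -41251845888/3585212435; -41251845888/3585212435 1516053777984/125482435225] with trace 3437769024/149206225 and determinant 1327104/149206225
solving λ² − 3437769024/149206225·λ + 1327104/149206225 = 0 gives λ = 576/25, 2304/5968249
κ_2(A) = √(λ_max/λ_min) = √((576/25) / (2304/5968249)) = 244.3000


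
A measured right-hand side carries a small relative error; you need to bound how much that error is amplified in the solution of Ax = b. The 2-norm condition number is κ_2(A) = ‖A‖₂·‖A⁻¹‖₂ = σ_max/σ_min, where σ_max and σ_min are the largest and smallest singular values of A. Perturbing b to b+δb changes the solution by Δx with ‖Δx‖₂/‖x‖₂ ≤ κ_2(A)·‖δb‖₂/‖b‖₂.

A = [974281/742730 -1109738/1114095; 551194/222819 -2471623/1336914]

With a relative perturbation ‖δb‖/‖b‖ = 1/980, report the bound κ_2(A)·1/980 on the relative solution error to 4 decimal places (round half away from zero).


AᵀA = [134686829641/17179344900 -75760145384/12884508675; -75760145384/12884508675 681860449081/154614104100]; tr = 37880838317/3092282082, det = 37515625/24738256656
char-poly roots: 49/4 and 765625/6184564164
so κ_2 = √((49/4) / (765625/6184564164)) = 314.5680
κ_2(A)·‖δb‖/‖b‖ = 0.3210

0.3210
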